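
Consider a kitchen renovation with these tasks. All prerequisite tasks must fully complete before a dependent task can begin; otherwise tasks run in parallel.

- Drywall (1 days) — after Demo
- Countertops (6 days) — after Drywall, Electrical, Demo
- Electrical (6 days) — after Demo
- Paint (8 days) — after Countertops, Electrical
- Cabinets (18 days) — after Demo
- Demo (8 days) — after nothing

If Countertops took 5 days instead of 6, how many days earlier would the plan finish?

The binding path is Demo→Electrical→Countertops→Paint = 8+6+6+8 = 28; finish at 28 days.
Countertops lies on that path, so at 5 days the path becomes 27 days.
That remains the longest chain; total 27 days.
Change in finish: 27 − 28 = -1 days.

1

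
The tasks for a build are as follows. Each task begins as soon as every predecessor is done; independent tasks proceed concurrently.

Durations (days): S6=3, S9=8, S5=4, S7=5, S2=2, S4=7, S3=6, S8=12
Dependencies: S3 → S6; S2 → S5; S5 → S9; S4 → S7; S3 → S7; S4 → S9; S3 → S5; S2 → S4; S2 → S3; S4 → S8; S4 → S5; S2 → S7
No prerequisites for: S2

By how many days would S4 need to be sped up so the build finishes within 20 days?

1

Current finish: 21 days; target: 20.
S4 is on every critical path, so each day cut from S4 cuts the finish by one (this holds down to a finish of 20).
Need 21 − 20 = 1 day off S4 → S4 becomes 6 days, finish becomes 20.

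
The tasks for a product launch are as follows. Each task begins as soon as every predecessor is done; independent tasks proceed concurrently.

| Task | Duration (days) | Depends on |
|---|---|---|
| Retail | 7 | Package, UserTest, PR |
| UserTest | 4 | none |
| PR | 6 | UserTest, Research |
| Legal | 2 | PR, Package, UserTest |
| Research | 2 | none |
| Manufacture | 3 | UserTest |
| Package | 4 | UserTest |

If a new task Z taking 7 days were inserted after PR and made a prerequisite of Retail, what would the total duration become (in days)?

Originally the plan takes 17 days.
With Z inserted, Retail now waits for max(Package, UserTest, PR, Z).
New critical path: UserTest→PR→Z→Retail = 4+6+7+7 = 24 ⇒ 24 days.

24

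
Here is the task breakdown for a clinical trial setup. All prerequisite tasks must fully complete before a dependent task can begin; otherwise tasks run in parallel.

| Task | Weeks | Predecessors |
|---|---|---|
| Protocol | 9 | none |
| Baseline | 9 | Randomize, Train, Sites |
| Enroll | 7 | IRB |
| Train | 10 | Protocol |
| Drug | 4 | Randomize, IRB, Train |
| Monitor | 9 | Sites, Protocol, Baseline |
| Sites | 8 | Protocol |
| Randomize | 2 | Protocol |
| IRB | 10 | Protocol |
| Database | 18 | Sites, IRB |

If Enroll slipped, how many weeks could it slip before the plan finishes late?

Protocol→IRB→Database = 9+10+18 = 37 sets the makespan at 37 weeks.
Longest path through Enroll: 26 weeks (earliest finish 26, latest finish 37).
Float = 37 − 26 = 11.

11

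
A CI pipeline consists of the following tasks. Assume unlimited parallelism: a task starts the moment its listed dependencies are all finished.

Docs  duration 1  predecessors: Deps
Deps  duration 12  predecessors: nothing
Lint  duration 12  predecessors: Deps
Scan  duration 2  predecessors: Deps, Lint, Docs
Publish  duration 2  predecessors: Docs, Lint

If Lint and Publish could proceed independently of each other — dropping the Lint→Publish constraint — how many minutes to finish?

26

Original critical path: Deps→Lint→Scan = 12+12+2 = 26 ⇒ 26 minutes.
Without Lint→Publish, Publish's earliest start moves from 24 to 13.
The longest chain is now Deps→Lint→Scan = 12+12+2 = 26, so the plan takes 26 minutes.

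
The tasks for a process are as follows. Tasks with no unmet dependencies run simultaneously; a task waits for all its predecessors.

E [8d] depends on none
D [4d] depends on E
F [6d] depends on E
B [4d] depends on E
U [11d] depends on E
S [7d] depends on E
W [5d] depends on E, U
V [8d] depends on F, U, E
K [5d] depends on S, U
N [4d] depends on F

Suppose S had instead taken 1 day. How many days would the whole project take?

27

The binding path is E→U→V = 8+11+8 = 27; finish at 27 days.
The longest path through S is only 20 days, so S has float 7.
That remains the longest chain; total 27 days.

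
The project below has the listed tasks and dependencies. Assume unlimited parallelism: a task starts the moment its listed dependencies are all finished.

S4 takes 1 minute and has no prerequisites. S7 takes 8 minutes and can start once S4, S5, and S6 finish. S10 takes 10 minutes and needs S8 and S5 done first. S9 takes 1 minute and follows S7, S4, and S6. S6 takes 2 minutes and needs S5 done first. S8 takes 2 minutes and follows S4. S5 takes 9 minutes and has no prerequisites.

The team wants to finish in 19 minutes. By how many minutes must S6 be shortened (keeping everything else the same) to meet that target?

1

Current finish: 20 minutes; target: 19.
S6 is on every critical path, so each minute cut from S6 cuts the finish by one (this holds down to a finish of 19).
Need 20 − 19 = 1 minute off S6 → S6 becomes 1 minute, finish becomes 19.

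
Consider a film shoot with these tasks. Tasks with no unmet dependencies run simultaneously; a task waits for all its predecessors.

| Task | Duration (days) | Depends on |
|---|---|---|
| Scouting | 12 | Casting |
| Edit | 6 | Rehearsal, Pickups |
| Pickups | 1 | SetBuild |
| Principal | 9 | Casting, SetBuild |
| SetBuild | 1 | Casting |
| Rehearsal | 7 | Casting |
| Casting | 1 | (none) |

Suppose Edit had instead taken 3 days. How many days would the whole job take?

As given, the longest chain is Casting→Rehearsal→Edit = 1+7+6 = 14, so the finish is 14 days.
Edit lies on that path, so at 3 days the path becomes 11 days.
New critical path: Casting→Scouting = 1+12 = 13 ⇒ 13 days.

13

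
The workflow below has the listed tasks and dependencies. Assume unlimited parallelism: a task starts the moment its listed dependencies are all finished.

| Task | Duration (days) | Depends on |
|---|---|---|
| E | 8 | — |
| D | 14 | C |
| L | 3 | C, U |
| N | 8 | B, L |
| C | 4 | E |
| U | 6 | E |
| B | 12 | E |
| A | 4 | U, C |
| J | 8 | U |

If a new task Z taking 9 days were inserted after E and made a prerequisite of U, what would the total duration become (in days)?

34

Originally the schedule takes 28 days.
With Z inserted, U now waits for max(E, Z).
New critical path: E→Z→U→L→N = 8+9+6+3+8 = 34 ⇒ 34 days.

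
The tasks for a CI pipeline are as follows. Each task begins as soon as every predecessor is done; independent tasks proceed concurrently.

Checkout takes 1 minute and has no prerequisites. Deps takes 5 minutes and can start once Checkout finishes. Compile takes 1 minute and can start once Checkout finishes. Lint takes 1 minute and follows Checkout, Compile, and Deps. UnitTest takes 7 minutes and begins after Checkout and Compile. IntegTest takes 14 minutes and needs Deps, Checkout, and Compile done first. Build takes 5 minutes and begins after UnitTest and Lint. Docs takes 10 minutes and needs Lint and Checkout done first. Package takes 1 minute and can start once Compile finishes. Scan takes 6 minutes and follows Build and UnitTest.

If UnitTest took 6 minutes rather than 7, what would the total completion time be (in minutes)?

20

As given, the longest chain is Checkout→Compile→UnitTest→Build→Scan = 1+1+7+5+6 = 20, so the finish is 20 minutes.
Since UnitTest is critical, the -1 change carries straight to that chain (now 19 minutes).
Now Checkout→Deps→IntegTest = 1+5+14 = 20 is longest, so the finish becomes 20 minutes.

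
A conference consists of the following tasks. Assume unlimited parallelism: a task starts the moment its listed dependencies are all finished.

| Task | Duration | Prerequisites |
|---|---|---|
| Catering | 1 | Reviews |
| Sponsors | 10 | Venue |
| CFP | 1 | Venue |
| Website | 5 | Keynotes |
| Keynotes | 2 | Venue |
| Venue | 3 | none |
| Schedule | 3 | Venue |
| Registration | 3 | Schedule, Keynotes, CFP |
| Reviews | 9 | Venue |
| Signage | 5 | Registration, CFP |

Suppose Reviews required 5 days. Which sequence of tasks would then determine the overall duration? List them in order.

Baseline: Venue→Schedule→Registration→Signage = 3+3+3+5 = 14 → 14 days.
The longest path through Reviews is only 13 days, so Reviews has float 1.
No other chain overtakes it, so the finish is 14 days.

Venue, Schedule, Registration, Signage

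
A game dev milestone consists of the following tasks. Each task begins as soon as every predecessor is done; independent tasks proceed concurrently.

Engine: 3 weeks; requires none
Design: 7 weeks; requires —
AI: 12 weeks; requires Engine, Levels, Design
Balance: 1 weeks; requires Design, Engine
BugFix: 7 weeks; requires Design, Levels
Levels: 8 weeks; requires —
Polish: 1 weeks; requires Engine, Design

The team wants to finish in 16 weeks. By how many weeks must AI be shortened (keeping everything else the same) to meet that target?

Current finish: 20 weeks; target: 16.
AI is on every critical path, so each week cut from AI cuts the finish by one (this holds down to a finish of 15).
Need 20 − 16 = 4 weeks off AI → AI becomes 8 weeks, finish becomes 16.

4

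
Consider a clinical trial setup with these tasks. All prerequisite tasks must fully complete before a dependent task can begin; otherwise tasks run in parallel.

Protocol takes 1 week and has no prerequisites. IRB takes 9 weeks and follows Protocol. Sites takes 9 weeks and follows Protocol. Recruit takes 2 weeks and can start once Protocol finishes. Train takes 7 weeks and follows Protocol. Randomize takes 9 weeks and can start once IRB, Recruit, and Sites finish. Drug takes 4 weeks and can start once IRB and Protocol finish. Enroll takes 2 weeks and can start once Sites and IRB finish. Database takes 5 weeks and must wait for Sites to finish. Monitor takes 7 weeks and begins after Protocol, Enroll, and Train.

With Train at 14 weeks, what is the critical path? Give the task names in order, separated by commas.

The binding path is Protocol→IRB→Randomize = 1+9+9 = 19; finish at 19 weeks.
The longest path through Train is only 15 weeks, so Train has float 4.
New critical path: Protocol→Train→Monitor = 1+14+7 = 22 ⇒ 22 weeks.

Protocol, Train, Monitor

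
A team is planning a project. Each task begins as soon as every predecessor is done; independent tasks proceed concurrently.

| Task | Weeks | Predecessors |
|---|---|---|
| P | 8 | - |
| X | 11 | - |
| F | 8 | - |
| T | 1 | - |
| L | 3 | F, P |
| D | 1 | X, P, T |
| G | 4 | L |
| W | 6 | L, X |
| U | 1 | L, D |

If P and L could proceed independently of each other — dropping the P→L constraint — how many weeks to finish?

With the dependency in place, P→L→W = 8+3+6 = 17 sets the finish at 17 weeks.
Dropping P→L doesn't change L's earliest start (8); another predecessor still binds.
New critical path: X→W = 11+6 = 17 ⇒ 17 weeks.

17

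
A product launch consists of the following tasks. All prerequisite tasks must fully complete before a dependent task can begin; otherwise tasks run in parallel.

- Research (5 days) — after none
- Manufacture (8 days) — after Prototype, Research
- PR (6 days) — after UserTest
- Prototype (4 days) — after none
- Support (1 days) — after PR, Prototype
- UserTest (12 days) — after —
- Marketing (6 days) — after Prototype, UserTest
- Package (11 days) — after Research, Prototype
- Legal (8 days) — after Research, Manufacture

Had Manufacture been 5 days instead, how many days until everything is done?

19

Baseline: Research→Manufacture→Legal = 5+8+8 = 21 → 21 days.
Manufacture is on the critical path; changing it to 5 makes that path 18 days.
The binding chain switches to UserTest→PR→Support = 12+6+1 = 19; finish 19 days.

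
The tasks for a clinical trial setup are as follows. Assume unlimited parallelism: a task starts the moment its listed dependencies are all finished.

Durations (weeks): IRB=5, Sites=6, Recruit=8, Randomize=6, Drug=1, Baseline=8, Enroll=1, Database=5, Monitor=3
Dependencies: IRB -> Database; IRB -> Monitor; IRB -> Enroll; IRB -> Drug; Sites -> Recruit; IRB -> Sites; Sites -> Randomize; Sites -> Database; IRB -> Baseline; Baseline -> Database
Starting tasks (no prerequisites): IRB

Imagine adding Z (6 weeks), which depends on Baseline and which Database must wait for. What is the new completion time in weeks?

Originally the job takes 19 weeks.
With Z inserted, Database now waits for max(IRB, Baseline, Sites, Z).
New critical path: IRB→Baseline→Z→Database = 5+8+6+5 = 24 ⇒ 24 weeks.

24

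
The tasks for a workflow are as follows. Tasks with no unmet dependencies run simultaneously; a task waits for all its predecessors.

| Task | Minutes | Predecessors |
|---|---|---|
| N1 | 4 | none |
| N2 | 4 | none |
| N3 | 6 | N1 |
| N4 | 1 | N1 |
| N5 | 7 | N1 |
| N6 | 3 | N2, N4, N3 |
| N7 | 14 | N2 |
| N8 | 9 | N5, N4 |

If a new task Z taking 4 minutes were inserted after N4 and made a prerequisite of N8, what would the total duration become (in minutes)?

20

Originally the job takes 20 minutes.
With Z inserted, N8 now waits for max(N5, N4, Z).
New critical path: N1→N5→N8 = 4+7+9 = 20 ⇒ 20 minutes.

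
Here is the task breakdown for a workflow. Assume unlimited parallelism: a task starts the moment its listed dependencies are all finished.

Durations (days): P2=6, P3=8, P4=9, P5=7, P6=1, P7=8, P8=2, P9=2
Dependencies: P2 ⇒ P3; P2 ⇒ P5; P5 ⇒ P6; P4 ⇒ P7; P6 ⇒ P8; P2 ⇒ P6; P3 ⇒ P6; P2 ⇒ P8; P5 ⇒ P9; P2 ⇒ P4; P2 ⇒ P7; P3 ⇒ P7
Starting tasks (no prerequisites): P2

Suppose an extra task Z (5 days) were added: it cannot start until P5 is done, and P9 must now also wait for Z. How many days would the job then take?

23

Originally the job takes 23 days.
With Z inserted, P9 now waits for max(P5, Z).
New critical path: P2→P4→P7 = 6+9+8 = 23 ⇒ 23 days.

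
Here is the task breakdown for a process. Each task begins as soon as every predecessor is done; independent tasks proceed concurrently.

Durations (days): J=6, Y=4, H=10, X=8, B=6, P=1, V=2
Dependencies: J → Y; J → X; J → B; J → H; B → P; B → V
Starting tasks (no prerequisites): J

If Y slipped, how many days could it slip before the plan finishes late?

6

J→H = 6+10 = 16 sets the makespan at 16 days.
Y finishes as early as 10 and must finish by 16.
Float = 16 − 10 = 6.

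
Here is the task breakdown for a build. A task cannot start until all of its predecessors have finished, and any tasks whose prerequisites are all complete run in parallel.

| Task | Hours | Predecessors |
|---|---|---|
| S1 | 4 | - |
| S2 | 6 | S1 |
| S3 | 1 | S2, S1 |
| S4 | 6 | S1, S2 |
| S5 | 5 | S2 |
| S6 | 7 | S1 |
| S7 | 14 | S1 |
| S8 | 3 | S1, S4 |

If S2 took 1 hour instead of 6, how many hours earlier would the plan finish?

As given, the longest chain is S1→S2→S4→S8 = 4+6+6+3 = 19, so the finish is 19 hours.
Since S2 is critical, the -5 change carries straight to that chain (now 14 hours).
The binding chain switches to S1→S7 = 4+14 = 18; finish 18 hours.
Change in finish: 18 − 19 = -1 hours.

1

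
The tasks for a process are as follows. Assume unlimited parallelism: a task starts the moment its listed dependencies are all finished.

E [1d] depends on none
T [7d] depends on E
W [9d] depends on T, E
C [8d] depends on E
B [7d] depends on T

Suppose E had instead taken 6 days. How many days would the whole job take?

Baseline: E→T→W = 1+7+9 = 17 → 17 days.
E lies on that path, so at 6 days the path becomes 22 days.
No other chain overtakes it, so the finish is 22 days.

22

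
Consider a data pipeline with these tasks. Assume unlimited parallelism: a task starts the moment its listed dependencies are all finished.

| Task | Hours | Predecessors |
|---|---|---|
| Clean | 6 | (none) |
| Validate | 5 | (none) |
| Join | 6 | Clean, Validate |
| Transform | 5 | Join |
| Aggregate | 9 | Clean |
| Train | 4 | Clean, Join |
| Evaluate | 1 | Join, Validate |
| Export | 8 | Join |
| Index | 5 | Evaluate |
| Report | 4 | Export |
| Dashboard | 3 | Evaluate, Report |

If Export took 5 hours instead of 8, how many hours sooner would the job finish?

3

The binding path is Clean→Join→Export→Report→Dashboard = 6+6+8+4+3 = 27; finish at 27 hours.
Since Export is critical, the -3 change carries straight to that chain (now 24 hours).
That remains the longest chain; total 24 hours.
Change in finish: 24 − 27 = -3 hours.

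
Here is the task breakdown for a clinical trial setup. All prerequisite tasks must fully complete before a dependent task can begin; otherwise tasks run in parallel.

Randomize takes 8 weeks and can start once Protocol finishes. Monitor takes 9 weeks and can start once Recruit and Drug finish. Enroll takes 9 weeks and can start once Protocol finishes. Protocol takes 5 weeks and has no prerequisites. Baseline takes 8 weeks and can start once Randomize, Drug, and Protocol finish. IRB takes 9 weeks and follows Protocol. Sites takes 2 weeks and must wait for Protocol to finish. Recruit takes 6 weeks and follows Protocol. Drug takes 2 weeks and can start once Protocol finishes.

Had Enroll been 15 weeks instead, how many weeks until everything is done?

Critical path before the change: Protocol→Randomize→Baseline = 5+8+8 = 21 giving 21 weeks.
Enroll is off the critical path — its longest chain is 14 weeks, giving 7 of slack.
That remains the longest chain; total 21 weeks.

21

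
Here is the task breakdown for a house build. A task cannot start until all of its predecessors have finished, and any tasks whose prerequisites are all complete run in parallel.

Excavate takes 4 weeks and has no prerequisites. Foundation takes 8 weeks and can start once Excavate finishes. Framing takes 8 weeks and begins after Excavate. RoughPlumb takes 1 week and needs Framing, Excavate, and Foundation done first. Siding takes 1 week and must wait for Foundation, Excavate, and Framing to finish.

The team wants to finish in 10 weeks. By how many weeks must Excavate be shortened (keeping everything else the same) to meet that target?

Current finish: 13 weeks; target: 10.
Excavate is on every critical path, so each week cut from Excavate cuts the finish by one (this holds down to a finish of 10).
Need 13 − 10 = 3 weeks off Excavate → Excavate becomes 1 week, finish becomes 10.

3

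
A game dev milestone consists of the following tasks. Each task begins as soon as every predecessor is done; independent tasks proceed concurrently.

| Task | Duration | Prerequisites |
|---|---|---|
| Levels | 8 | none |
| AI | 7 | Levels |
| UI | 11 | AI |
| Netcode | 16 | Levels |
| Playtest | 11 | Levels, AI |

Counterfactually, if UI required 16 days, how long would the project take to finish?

31

As given, the longest chain is Levels→AI→UI = 8+7+11 = 26, so the finish is 26 days.
UI is on the critical path; changing it to 16 makes that path 31 days.
That remains the longest chain; total 31 days.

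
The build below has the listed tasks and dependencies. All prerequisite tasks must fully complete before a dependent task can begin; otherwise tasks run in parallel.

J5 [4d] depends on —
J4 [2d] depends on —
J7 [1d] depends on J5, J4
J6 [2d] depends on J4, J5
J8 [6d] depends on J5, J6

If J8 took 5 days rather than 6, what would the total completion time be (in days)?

11

The binding path is J5→J6→J8 = 4+2+6 = 12; finish at 12 days.
J8 is on the critical path; changing it to 5 makes that path 11 days.
No other chain overtakes it, so the finish is 11 days.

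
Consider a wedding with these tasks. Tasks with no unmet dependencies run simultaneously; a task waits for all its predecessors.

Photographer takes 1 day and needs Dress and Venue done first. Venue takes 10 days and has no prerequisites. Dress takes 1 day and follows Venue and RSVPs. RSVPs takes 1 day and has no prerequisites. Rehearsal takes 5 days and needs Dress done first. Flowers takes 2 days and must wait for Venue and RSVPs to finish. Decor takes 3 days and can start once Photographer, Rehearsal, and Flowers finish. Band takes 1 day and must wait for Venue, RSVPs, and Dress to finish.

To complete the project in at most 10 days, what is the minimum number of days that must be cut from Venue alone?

9

Current finish: 19 days; target: 10.
Venue is on every critical path, so each day cut from Venue cuts the finish by one (this holds down to a finish of 10).
Need 19 − 10 = 9 days off Venue → Venue becomes 1 day, finish becomes 10.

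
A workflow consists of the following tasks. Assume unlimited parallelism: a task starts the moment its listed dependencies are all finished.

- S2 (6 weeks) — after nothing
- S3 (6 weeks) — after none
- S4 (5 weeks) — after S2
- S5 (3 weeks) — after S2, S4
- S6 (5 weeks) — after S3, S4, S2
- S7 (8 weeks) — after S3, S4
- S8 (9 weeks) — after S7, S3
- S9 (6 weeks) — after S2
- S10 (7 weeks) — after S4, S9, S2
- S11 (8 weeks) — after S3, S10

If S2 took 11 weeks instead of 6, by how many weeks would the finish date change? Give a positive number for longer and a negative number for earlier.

Critical path before the change: S2→S4→S7→S8 = 6+5+8+9 = 28 giving 28 weeks.
S2 lies on that path, so at 11 weeks the path becomes 33 weeks.
The critical path is still S2→S4→S7→S8; finish is now 33 weeks.
Change in finish: 33 − 28 = +5 weeks.

5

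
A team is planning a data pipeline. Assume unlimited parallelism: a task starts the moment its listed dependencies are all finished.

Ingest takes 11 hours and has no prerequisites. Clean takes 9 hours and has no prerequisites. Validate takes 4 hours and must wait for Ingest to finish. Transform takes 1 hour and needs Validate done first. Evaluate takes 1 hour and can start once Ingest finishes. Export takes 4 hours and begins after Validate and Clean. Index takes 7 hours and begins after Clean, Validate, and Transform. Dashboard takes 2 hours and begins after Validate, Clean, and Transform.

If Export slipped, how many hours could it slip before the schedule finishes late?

The longest chain is Ingest→Validate→Transform→Index = 11+4+1+7 = 23; overall finish 23 hours.
Export finishes as early as 19 and must finish by 23.
So Export can slip 23 − 19 = 4 hours.

4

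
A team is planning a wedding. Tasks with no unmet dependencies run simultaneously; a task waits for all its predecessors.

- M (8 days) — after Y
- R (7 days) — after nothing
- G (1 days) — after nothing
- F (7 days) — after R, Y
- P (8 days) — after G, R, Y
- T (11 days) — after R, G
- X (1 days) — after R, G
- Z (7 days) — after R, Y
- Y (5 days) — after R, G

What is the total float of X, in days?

The longest chain is R→Y→P = 7+5+8 = 20; overall finish 20 days.
X finishes as early as 8 and must finish by 20.
Float = 20 − 8 = 12.

12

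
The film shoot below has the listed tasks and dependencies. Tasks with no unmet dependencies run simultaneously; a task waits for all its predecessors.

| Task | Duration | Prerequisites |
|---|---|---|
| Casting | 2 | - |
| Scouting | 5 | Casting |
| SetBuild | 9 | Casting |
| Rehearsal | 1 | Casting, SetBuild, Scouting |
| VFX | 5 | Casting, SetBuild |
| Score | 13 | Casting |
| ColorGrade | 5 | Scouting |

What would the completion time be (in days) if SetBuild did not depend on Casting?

15

With the dependency in place, Casting→SetBuild→VFX = 2+9+5 = 16 sets the finish at 16 days.
Without Casting→SetBuild, SetBuild's earliest start moves from 2 to 0.
New critical path: Casting→Score = 2+13 = 15 ⇒ 15 days.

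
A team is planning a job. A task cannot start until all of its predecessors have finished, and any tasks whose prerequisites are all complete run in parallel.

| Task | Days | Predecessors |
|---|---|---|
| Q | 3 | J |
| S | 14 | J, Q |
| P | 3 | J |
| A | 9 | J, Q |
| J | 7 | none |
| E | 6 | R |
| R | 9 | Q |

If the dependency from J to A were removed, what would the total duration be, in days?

25

Original critical path: J→Q→R→E = 7+3+9+6 = 25 ⇒ 25 days.
Dropping J→A doesn't change A's earliest start (10); another predecessor still binds.
New critical path: J→Q→R→E = 7+3+9+6 = 25 ⇒ 25 days.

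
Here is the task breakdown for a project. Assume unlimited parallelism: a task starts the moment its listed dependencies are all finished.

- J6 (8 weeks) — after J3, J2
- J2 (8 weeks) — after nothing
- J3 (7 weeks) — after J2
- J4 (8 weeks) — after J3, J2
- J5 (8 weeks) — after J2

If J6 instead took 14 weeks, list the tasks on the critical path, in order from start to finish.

J2, J3, J6

Actual critical path: J2→J3→J6 = 8+7+8 = 23 ⇒ 23 weeks.
Since J6 is critical, the +6 change carries straight to that chain (now 29 weeks).
No other chain overtakes it, so the finish is 29 weeks.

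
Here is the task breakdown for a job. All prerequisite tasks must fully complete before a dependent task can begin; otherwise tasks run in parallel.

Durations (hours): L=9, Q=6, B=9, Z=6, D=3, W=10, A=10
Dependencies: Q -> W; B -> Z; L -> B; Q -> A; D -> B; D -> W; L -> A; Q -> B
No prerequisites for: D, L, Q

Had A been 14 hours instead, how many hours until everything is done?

24

As given, the longest chain is L→B→Z = 9+9+6 = 24, so the finish is 24 hours.
The longest path through A is only 19 hours, so A has float 5.
No other chain overtakes it, so the finish is 24 hours.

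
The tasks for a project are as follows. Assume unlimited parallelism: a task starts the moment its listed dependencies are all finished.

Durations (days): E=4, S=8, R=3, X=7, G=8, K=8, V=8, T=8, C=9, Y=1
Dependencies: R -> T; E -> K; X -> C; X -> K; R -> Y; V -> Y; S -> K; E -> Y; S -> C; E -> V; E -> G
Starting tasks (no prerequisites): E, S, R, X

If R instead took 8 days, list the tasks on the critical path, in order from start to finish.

S, C

The binding path is S→C = 8+9 = 17; finish at 17 days.
R has 6 days of float (longest path through it is 11).
No other chain overtakes it, so the finish is 17 days.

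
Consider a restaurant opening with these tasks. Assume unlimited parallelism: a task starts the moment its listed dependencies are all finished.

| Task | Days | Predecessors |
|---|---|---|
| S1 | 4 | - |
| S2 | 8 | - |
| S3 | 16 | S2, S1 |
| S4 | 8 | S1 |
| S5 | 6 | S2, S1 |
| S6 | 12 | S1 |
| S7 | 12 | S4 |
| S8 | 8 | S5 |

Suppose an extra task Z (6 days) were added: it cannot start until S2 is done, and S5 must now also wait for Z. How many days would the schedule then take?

28

Originally the schedule takes 24 days.
With Z inserted, S5 now waits for max(S2, S1, Z).
New critical path: S2→Z→S5→S8 = 8+6+6+8 = 28 ⇒ 28 days.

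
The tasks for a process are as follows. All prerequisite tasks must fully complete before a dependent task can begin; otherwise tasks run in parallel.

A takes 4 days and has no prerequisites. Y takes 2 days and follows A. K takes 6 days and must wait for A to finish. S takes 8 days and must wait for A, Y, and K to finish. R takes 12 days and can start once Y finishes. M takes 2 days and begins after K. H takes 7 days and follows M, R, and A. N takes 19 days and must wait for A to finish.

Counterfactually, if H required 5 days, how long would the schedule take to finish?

23

Actual critical path: A→Y→R→H = 4+2+12+7 = 25 ⇒ 25 days.
H lies on that path, so at 5 days the path becomes 23 days.
The critical path is still A→Y→R→H; finish is now 23 days.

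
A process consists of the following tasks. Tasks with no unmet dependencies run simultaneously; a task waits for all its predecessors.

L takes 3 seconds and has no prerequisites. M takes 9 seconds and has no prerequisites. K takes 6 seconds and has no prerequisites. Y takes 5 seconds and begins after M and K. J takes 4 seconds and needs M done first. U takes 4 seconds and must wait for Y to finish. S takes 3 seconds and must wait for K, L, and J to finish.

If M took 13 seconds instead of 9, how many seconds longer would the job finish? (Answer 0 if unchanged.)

Critical path before the change: M→Y→U = 9+5+4 = 18 giving 18 seconds.
M lies on that path, so at 13 seconds the path becomes 22 seconds.
The critical path is still M→Y→U; finish is now 22 seconds.
Change in finish: 22 − 18 = +4 seconds.

4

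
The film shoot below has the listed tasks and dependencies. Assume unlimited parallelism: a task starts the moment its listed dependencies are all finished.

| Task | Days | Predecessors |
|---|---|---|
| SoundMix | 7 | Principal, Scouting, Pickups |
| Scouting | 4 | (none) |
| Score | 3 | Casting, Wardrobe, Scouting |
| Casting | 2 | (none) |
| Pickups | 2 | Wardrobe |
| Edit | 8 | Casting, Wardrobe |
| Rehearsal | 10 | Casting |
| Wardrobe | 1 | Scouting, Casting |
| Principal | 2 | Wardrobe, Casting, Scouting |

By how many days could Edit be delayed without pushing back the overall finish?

Scouting→Wardrobe→Principal→SoundMix = 4+1+2+7 = 14 sets the makespan at 14 days.
Edit finishes as early as 13 and must finish by 14.
So Edit can slip 14 − 13 = 1 day.

1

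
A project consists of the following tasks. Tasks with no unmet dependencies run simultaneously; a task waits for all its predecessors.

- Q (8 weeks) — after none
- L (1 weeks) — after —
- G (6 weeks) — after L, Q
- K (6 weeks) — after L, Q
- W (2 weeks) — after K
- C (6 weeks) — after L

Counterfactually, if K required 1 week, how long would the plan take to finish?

The binding path is Q→K→W = 8+6+2 = 16; finish at 16 weeks.
K lies on that path, so at 1 week the path becomes 11 weeks.
New critical path: Q→G = 8+6 = 14 ⇒ 14 weeks.

14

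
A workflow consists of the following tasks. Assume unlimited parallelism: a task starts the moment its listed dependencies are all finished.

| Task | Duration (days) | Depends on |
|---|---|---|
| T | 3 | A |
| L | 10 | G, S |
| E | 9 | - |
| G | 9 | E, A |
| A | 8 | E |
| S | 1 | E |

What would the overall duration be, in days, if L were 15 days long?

41

The binding path is E→A→G→L = 9+8+9+10 = 36; finish at 36 days.
Since L is critical, the +5 change carries straight to that chain (now 41 days).
That remains the longest chain; total 41 days.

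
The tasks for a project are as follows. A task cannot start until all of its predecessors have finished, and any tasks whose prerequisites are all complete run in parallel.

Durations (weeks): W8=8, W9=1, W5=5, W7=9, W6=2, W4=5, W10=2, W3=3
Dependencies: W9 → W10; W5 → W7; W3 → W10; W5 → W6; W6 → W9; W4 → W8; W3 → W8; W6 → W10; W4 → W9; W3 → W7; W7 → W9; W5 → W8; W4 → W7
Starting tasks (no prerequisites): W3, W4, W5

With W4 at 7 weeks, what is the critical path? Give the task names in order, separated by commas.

As given, the longest chain is W4→W7→W9→W10 = 5+9+1+2 = 17, so the finish is 17 weeks.
W4 lies on that path, so at 7 weeks the path becomes 19 weeks.
That remains the longest chain; total 19 weeks.

W4, W7, W9, W10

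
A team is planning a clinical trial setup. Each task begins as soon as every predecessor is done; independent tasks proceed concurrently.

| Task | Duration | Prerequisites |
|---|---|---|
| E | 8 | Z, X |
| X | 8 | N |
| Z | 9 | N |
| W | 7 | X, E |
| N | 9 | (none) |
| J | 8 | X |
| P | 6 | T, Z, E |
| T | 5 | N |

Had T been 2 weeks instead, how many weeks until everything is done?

33

Critical path before the change: N→Z→E→W = 9+9+8+7 = 33 giving 33 weeks.
The longest path through T is only 20 weeks, so T has float 13.
No other chain overtakes it, so the finish is 33 weeks.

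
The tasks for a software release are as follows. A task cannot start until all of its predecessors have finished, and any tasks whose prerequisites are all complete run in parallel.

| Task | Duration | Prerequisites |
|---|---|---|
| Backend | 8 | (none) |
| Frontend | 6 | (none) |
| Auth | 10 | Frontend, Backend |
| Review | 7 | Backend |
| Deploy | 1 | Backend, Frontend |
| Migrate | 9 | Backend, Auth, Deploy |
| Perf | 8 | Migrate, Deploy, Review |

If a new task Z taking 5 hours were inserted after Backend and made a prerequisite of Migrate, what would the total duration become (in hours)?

Originally the software release takes 35 hours.
With Z inserted, Migrate now waits for max(Backend, Auth, Deploy, Z).
New critical path: Backend→Auth→Migrate→Perf = 8+10+9+8 = 35 ⇒ 35 hours.

35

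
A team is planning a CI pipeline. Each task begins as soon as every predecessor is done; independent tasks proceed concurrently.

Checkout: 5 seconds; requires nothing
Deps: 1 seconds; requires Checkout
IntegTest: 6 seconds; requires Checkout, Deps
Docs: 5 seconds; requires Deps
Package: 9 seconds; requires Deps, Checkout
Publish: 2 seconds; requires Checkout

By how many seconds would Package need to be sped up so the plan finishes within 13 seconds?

Current finish: 15 seconds; target: 13.
Package is on every critical path, so each second cut from Package cuts the finish by one (this holds down to a finish of 12).
Need 15 − 13 = 2 seconds off Package → Package becomes 7 seconds, finish becomes 13.

2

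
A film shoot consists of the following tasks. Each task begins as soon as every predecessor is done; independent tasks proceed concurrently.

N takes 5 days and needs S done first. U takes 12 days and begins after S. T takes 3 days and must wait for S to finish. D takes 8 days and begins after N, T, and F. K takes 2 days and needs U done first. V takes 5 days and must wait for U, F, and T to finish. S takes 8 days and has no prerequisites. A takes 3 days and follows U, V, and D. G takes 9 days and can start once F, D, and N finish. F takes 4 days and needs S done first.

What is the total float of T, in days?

2

S→N→D→G = 8+5+8+9 = 30 sets the makespan at 30 days.
T finishes as early as 11 and must finish by 13.
Float = 30 − 28 = 2.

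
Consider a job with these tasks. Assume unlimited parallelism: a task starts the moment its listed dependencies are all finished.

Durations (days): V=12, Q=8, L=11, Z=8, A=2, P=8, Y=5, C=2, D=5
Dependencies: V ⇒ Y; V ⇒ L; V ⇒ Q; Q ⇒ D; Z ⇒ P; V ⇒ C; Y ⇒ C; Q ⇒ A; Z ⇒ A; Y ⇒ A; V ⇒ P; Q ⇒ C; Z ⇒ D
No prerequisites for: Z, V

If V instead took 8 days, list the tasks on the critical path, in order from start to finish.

Actual critical path: V→Q→D = 12+8+5 = 25 ⇒ 25 days.
V lies on that path, so at 8 days the path becomes 21 days.
The critical path is still V→Q→D; finish is now 21 days.

V, Q, D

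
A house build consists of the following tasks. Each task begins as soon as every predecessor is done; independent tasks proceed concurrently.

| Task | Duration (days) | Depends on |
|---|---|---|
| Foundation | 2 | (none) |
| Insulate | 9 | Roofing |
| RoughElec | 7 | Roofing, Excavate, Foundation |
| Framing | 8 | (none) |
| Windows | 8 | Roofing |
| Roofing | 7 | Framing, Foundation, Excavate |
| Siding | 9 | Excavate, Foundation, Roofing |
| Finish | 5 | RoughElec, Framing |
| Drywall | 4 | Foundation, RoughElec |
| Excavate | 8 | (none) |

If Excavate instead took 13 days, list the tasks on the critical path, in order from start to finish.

Critical path before the change: Excavate→Roofing→RoughElec→Finish = 8+7+7+5 = 27 giving 27 days.
Since Excavate is critical, the +5 change carries straight to that chain (now 32 days).
That remains the longest chain; total 32 days.

Excavate, Roofing, RoughElec, Finish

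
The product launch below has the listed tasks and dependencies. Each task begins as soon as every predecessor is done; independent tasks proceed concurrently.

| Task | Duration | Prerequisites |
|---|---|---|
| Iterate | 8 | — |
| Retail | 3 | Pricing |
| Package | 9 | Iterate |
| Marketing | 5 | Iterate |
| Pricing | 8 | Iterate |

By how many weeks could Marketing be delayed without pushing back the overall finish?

6

Iterate→Pricing→Retail = 8+8+3 = 19 sets the makespan at 19 weeks.
Longest path through Marketing: 13 weeks (earliest finish 13, latest finish 19).
Float = 19 − 13 = 6.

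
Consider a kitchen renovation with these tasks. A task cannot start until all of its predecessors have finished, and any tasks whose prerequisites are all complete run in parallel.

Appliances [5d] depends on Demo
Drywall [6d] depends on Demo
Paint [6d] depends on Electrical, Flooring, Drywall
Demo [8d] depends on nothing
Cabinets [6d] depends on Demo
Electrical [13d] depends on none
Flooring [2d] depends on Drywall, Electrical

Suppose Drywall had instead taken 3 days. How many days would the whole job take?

21

Baseline: Demo→Drywall→Flooring→Paint = 8+6+2+6 = 22 → 22 days.
Since Drywall is critical, the -3 change carries straight to that chain (now 19 days).
New critical path: Electrical→Flooring→Paint = 13+2+6 = 21 ⇒ 21 days.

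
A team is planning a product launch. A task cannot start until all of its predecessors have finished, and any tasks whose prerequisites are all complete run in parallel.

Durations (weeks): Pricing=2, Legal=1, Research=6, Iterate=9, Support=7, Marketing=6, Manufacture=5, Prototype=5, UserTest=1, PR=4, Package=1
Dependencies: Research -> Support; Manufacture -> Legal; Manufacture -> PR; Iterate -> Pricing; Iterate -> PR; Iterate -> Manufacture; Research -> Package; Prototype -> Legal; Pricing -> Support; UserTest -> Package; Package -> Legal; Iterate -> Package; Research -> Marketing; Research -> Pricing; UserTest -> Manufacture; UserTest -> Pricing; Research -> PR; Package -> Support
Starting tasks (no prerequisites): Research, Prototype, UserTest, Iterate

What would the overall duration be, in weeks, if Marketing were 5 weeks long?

Baseline: Iterate→Manufacture→PR = 9+5+4 = 18 → 18 weeks.
Marketing is off the critical path — its longest chain is 12 weeks, giving 6 of slack.
That remains the longest chain; total 18 weeks.

18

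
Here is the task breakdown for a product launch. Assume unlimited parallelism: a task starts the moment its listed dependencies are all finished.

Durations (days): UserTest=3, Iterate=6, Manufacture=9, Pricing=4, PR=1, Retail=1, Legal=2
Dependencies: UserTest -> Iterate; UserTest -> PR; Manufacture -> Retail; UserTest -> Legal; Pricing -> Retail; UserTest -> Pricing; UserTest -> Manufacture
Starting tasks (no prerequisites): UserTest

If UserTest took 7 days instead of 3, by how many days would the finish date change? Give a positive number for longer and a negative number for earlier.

4

Critical path before the change: UserTest→Manufacture→Retail = 3+9+1 = 13 giving 13 days.
Since UserTest is critical, the +4 change carries straight to that chain (now 17 days).
The critical path is still UserTest→Manufacture→Retail; finish is now 17 days.
Change in finish: 17 − 13 = +4 days.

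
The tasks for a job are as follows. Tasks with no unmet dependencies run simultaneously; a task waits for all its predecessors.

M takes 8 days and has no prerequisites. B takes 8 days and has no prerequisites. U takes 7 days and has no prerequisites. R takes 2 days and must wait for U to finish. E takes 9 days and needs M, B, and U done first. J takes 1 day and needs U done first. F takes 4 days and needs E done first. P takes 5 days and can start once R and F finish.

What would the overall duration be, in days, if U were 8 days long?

26

Critical path before the change: M→E→F→P = 8+9+4+5 = 26 giving 26 days.
U has 1 day of float (longest path through it is 25).
No other chain overtakes it, so the finish is 26 days.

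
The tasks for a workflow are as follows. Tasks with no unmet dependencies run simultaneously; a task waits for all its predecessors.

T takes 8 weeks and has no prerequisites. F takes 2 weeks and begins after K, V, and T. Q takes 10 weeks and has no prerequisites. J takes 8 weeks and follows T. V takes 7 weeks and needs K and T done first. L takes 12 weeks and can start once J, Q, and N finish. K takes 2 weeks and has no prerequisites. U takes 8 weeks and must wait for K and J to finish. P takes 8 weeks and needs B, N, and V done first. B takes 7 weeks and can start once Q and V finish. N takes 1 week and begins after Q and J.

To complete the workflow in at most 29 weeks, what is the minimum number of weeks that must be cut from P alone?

Current finish: 30 weeks; target: 29.
P is on every critical path, so each week cut from P cuts the finish by one (this holds down to a finish of 29).
Need 30 − 29 = 1 week off P → P becomes 7 weeks, finish becomes 29.

1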